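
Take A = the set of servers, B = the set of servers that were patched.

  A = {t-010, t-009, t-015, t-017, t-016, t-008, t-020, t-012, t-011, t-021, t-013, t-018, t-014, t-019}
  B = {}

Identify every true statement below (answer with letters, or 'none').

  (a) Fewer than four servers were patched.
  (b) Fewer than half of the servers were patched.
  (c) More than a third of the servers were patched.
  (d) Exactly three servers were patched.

(a), (b)

|A| = 14, |A ∩ B| = 0, |A ∖ B| = 14.
(a) |A ∩ B| < 4: holds.
(b) |A ∩ B| < |A ∖ B|: holds.
(c) |A ∩ B| / |A| > 1/3: fails.
(d) |A ∩ B| = 3: fails.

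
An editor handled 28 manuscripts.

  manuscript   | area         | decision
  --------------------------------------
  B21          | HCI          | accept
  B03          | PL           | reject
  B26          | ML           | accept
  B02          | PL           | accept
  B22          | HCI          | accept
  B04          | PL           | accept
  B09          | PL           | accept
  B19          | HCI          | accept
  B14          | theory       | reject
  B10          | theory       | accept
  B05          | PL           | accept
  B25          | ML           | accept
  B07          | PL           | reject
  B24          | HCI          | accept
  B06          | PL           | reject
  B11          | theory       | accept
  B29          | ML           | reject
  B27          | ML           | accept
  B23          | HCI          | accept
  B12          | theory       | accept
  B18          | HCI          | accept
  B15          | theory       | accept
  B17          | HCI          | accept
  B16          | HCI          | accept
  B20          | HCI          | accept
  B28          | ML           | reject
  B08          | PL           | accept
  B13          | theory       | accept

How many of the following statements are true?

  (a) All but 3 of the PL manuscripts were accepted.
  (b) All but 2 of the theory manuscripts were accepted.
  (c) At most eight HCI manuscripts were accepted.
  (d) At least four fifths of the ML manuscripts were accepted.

1

(a) PL: |A| = 8, |A ∩ B| = 5; needs |A ∖ B| = 3 — true.
(b) theory: |A| = 6, |A ∩ B| = 5; needs |A ∖ B| = 2 — false.
(c) HCI: |A| = 9, |A ∩ B| = 9; needs |A ∩ B| ≤ 8 — false.
(d) ML: |A| = 5, |A ∩ B| = 3; needs |A ∩ B| / |A| ≥ 4/5 — false.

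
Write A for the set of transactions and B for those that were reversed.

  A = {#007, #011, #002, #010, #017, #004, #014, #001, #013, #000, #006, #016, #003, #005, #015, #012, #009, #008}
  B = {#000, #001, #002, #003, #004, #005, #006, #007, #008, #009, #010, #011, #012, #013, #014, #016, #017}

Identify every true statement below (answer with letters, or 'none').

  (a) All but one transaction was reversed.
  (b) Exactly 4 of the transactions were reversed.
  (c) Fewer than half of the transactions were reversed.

|A| = 18, |A ∩ B| = 17, |A ∖ B| = 1.
(a) |A ∖ B| = 1: holds.
(b) |A ∩ B| = 4: fails.
(c) |A ∩ B| < |A ∖ B|: fails.

(a)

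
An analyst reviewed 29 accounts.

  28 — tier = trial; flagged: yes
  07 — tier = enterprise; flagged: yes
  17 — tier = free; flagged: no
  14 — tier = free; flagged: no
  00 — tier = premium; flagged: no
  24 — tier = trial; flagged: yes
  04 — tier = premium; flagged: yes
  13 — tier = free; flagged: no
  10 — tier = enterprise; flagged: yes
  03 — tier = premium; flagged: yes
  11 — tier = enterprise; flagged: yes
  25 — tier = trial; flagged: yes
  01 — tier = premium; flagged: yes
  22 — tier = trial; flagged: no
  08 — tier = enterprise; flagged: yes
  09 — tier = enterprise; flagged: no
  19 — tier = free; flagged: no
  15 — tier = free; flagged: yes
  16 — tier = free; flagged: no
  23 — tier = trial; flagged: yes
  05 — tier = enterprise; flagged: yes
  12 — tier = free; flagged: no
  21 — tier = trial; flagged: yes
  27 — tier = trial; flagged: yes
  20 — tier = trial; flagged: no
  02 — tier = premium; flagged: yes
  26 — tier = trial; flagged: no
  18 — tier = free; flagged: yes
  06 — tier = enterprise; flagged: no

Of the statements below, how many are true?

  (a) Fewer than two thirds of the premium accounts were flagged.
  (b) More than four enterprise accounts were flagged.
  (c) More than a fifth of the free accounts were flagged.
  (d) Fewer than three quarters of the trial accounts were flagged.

(a) premium: |A| = 5, |A ∩ B| = 4; needs |A ∩ B| / |A| < 2/3 — false.
(b) enterprise: |A| = 7, |A ∩ B| = 5; needs |A ∩ B| > 4 — true.
(c) free: |A| = 8, |A ∩ B| = 2; needs |A ∩ B| / |A| > 1/5 — true.
(d) trial: |A| = 9, |A ∩ B| = 6; needs |A ∩ B| / |A| < 3/4 — true.

3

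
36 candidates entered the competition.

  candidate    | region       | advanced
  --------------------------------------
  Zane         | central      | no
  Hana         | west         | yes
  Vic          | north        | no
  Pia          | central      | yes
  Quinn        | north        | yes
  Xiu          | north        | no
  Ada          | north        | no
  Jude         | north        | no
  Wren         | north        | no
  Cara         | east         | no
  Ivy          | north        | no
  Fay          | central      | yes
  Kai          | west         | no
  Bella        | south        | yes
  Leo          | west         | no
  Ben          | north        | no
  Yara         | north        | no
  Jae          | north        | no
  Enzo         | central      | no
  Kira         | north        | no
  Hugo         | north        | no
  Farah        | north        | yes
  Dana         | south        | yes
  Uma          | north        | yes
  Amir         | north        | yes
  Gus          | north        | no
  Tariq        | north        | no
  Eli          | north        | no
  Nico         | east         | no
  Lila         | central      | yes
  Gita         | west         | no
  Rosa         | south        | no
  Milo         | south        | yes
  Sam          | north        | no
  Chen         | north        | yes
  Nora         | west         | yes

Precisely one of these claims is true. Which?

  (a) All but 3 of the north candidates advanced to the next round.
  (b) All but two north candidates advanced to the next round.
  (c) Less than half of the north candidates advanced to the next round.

(c)

|A| = 20, |A ∩ B| = 5, |A ∖ B| = 15.
(a) requires |A ∖ B| = 3: false.
(b) requires |A ∖ B| = 2: false.
(c) requires |A ∩ B| < |A ∖ B|: true.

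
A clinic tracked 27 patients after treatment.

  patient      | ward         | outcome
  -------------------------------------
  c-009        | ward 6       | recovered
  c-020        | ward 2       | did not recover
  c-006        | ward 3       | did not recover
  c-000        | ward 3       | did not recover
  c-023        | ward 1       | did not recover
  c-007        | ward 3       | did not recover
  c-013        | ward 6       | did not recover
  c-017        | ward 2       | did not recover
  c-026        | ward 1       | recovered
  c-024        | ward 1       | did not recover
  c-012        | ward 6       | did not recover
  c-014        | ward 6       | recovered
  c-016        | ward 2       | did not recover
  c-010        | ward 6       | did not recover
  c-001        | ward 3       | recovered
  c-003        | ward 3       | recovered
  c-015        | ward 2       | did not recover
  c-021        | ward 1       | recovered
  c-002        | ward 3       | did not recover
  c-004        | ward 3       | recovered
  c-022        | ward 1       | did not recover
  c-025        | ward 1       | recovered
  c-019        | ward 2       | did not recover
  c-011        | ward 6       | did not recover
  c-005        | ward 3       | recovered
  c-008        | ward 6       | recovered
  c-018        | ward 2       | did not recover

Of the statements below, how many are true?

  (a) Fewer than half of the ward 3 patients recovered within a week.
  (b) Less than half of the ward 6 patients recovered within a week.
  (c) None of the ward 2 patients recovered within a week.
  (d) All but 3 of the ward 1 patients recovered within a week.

(a) ward 3: |A| = 8, |A ∩ B| = 4; needs |A ∩ B| < |A ∖ B| — false.
(b) ward 6: |A| = 7, |A ∩ B| = 3; needs |A ∩ B| < |A ∖ B| — true.
(c) ward 2: |A| = 6, |A ∩ B| = 0; needs A ∩ B = ∅ (|A ∩ B| = 0) — true.
(d) ward 1: |A| = 6, |A ∩ B| = 3; needs |A ∖ B| = 3 — true.

3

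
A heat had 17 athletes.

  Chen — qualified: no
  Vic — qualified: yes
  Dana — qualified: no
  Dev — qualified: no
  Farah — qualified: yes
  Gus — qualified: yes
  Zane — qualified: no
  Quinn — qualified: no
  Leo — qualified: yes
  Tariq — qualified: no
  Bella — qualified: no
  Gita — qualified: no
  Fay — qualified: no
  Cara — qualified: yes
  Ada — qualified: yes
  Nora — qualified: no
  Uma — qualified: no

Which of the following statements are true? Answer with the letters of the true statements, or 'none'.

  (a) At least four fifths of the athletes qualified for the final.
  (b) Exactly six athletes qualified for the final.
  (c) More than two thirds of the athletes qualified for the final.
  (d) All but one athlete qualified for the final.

(b)

|A| = 17, |A ∩ B| = 6, |A ∖ B| = 11.
(a) |A ∩ B| / |A| ≥ 4/5: fails.
(b) |A ∩ B| = 6: holds.
(c) |A ∩ B| / |A| > 2/3: fails.
(d) |A ∖ B| = 1: fails.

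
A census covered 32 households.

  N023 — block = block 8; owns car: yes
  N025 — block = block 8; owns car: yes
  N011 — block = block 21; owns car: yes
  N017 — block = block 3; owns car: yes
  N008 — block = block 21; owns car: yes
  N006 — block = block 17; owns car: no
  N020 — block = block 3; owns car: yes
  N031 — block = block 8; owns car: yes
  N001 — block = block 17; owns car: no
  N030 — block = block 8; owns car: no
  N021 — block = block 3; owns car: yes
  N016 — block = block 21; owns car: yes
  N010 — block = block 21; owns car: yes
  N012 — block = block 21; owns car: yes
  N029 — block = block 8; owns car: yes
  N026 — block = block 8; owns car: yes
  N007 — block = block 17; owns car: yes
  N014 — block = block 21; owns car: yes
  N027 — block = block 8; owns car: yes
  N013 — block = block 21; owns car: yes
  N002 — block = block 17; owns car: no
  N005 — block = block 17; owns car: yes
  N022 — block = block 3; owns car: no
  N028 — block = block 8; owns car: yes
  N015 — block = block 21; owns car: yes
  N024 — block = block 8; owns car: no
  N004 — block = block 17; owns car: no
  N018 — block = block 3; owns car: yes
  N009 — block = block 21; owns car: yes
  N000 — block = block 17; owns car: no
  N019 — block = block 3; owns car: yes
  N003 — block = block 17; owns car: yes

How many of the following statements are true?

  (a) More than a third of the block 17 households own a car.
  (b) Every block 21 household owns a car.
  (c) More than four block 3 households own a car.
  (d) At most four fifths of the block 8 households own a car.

4

(a) block 17: |A| = 8, |A ∩ B| = 3; needs |A ∩ B| / |A| > 1/3 — true.
(b) block 21: |A| = 9, |A ∩ B| = 9; needs A ⊆ B, i.e. every element of A is in B (|A ∖ B| = 0) — true.
(c) block 3: |A| = 6, |A ∩ B| = 5; needs |A ∩ B| > 4 — true.
(d) block 8: |A| = 9, |A ∩ B| = 7; needs |A ∩ B| / |A| ≤ 4/5 — true.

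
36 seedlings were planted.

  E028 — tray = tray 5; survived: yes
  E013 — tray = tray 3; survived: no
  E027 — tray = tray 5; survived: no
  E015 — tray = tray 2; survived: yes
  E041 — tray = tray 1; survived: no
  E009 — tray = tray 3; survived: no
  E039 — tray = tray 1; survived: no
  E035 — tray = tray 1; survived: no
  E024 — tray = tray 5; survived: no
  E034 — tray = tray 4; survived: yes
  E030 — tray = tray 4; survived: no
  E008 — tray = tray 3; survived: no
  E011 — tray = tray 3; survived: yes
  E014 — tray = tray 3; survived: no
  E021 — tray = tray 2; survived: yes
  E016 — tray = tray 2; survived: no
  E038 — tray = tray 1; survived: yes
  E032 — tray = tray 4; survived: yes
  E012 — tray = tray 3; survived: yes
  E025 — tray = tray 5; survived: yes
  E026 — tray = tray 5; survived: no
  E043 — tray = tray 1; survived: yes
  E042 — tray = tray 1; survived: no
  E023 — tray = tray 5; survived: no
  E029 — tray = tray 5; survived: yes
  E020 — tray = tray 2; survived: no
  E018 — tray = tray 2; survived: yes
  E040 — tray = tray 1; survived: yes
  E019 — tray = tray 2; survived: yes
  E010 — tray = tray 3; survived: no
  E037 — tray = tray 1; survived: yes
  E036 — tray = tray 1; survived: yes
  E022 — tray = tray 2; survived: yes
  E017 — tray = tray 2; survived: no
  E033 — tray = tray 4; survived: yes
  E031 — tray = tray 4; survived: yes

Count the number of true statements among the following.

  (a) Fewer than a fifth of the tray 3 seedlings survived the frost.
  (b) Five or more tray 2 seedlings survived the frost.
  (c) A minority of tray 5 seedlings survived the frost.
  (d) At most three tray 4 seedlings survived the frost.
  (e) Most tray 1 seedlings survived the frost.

3

(a) tray 3: |A| = 7, |A ∩ B| = 2; needs |A ∩ B| / |A| < 1/5 — false.
(b) tray 2: |A| = 8, |A ∩ B| = 5; needs |A ∩ B| ≥ 5 — true.
(c) tray 5: |A| = 7, |A ∩ B| = 3; needs |A ∩ B| < |A ∖ B| — true.
(d) tray 4: |A| = 5, |A ∩ B| = 4; needs |A ∩ B| ≤ 3 — false.
(e) tray 1: |A| = 9, |A ∩ B| = 5; needs |A ∩ B| > |A ∖ B| — true.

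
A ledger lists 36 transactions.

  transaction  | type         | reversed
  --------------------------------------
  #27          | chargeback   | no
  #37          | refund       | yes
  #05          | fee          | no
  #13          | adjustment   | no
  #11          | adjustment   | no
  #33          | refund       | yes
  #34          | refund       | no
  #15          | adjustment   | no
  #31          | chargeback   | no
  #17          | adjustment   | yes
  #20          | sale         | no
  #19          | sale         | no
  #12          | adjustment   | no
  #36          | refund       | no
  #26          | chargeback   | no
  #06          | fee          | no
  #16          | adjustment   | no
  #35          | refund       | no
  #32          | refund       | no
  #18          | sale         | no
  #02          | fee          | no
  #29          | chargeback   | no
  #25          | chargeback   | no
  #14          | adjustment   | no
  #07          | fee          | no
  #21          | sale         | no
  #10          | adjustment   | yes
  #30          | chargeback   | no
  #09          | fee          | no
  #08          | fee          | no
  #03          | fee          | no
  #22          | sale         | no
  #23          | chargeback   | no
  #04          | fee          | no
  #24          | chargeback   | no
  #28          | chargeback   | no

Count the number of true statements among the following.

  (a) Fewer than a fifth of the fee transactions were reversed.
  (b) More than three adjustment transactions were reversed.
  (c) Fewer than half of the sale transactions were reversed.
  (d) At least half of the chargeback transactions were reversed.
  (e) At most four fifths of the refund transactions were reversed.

3

(a) fee: |A| = 8, |A ∩ B| = 0; needs |A ∩ B| / |A| < 1/5 — true.
(b) adjustment: |A| = 8, |A ∩ B| = 2; needs |A ∩ B| > 3 — false.
(c) sale: |A| = 5, |A ∩ B| = 0; needs |A ∩ B| < |A ∖ B| — true.
(d) chargeback: |A| = 9, |A ∩ B| = 0; needs |A ∩ B| ≥ |A ∖ B| — false.
(e) refund: |A| = 6, |A ∩ B| = 2; needs |A ∩ B| / |A| ≤ 4/5 — true.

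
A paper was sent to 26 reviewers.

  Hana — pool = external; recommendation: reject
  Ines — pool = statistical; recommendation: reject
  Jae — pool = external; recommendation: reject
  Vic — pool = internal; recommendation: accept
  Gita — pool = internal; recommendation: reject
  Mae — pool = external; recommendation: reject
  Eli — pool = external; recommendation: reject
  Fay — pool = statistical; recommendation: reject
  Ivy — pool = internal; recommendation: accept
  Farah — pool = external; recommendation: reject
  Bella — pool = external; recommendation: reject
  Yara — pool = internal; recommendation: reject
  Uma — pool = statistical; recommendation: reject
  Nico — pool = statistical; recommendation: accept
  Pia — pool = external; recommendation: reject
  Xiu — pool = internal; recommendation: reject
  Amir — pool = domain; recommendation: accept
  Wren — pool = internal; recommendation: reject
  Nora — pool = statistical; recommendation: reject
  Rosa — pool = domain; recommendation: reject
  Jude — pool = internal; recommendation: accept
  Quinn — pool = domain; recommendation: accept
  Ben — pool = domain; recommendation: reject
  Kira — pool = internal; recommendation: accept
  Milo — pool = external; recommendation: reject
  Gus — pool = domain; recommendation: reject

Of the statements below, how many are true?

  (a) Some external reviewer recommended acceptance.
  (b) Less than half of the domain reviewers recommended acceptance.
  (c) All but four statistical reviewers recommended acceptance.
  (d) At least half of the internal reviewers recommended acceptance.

(a) external: |A| = 8, |A ∩ B| = 0; needs A ∩ B ≠ ∅ (|A ∩ B| ≥ 1) — false.
(b) domain: |A| = 5, |A ∩ B| = 2; needs |A ∩ B| < |A ∖ B| — true.
(c) statistical: |A| = 5, |A ∩ B| = 1; needs |A ∖ B| = 4 — true.
(d) internal: |A| = 8, |A ∩ B| = 4; needs |A ∩ B| ≥ |A ∖ B| — true.

3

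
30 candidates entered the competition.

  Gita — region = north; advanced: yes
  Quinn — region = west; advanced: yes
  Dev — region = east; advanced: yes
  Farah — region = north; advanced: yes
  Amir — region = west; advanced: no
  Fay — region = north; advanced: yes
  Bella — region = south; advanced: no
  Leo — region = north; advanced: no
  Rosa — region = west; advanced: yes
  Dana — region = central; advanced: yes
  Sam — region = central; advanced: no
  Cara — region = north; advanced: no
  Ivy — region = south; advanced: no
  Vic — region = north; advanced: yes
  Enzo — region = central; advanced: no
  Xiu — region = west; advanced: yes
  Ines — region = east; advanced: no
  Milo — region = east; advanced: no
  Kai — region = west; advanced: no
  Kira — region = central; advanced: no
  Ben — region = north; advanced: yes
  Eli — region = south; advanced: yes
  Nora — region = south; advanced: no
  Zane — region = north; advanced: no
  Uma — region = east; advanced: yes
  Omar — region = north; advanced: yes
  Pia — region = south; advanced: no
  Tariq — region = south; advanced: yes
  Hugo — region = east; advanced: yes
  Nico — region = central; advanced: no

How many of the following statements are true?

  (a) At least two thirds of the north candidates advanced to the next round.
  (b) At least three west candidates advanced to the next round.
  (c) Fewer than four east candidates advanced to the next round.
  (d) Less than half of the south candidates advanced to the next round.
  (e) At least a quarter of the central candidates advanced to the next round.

4

(a) north: |A| = 9, |A ∩ B| = 6; needs |A ∩ B| / |A| ≥ 2/3 — true.
(b) west: |A| = 5, |A ∩ B| = 3; needs |A ∩ B| ≥ 3 — true.
(c) east: |A| = 5, |A ∩ B| = 3; needs |A ∩ B| < 4 — true.
(d) south: |A| = 6, |A ∩ B| = 2; needs |A ∩ B| < |A ∖ B| — true.
(e) central: |A| = 5, |A ∩ B| = 1; needs |A ∩ B| / |A| ≥ 1/4 — false.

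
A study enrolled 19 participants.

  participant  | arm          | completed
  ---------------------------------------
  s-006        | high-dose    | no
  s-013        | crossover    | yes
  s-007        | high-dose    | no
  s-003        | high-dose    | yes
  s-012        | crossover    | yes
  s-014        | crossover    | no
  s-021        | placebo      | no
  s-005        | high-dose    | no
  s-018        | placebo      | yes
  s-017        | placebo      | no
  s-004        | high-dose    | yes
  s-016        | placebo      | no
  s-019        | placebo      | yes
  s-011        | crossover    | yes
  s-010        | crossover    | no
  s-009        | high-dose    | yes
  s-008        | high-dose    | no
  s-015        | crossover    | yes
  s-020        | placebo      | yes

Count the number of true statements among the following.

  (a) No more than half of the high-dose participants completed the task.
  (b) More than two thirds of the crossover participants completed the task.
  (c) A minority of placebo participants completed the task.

1

(a) high-dose: |A| = 7, |A ∩ B| = 3; needs |A ∩ B| ≤ |A ∖ B| — true.
(b) crossover: |A| = 6, |A ∩ B| = 4; needs |A ∩ B| / |A| > 2/3 — false.
(c) placebo: |A| = 6, |A ∩ B| = 3; needs |A ∩ B| < |A ∖ B| — false.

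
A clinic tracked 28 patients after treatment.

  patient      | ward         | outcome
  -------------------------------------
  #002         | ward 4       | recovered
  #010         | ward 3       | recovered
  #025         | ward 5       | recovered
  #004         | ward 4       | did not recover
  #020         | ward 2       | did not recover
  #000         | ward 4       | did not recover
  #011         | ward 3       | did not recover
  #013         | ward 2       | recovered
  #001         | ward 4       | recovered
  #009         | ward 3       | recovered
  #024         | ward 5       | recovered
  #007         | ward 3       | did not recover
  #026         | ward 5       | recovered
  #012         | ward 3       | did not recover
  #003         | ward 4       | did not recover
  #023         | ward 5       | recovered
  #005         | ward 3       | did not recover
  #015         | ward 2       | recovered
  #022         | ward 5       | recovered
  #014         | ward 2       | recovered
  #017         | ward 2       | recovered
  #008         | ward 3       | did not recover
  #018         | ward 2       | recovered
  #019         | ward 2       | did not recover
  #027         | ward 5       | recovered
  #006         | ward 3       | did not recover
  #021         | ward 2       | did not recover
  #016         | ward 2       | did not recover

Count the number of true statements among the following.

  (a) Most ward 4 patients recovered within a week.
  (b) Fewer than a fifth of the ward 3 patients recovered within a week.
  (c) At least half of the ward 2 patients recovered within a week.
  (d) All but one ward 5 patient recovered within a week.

(a) ward 4: |A| = 5, |A ∩ B| = 2; needs |A ∩ B| > |A ∖ B| — false.
(b) ward 3: |A| = 8, |A ∩ B| = 2; needs |A ∩ B| / |A| < 1/5 — false.
(c) ward 2: |A| = 9, |A ∩ B| = 5; needs |A ∩ B| ≥ |A ∖ B| — true.
(d) ward 5: |A| = 6, |A ∩ B| = 6; needs |A ∖ B| = 1 — false.

1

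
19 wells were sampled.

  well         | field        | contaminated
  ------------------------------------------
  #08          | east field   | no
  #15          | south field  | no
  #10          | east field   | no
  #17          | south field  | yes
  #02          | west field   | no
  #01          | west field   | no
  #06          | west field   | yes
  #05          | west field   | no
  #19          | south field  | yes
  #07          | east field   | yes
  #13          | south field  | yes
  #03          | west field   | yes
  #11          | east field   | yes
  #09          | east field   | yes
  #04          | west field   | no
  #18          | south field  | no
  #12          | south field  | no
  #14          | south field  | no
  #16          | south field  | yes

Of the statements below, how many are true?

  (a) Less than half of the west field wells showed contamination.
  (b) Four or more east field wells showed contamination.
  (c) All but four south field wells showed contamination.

(a) west field: |A| = 6, |A ∩ B| = 2; needs |A ∩ B| < |A ∖ B| — true.
(b) east field: |A| = 5, |A ∩ B| = 3; needs |A ∩ B| ≥ 4 — false.
(c) south field: |A| = 8, |A ∩ B| = 4; needs |A ∖ B| = 4 — true.

2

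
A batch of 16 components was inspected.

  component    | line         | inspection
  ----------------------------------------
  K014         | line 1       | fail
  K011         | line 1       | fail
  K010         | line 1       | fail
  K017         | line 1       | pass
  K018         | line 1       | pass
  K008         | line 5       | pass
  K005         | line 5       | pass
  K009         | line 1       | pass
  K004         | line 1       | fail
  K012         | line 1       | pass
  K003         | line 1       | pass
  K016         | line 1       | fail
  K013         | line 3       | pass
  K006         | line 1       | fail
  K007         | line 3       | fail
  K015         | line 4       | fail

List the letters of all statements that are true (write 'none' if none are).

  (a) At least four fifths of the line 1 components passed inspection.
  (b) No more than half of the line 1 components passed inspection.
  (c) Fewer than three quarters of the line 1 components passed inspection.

(b), (c)

|A| = 11, |A ∩ B| = 5, |A ∖ B| = 6.
(a) |A ∩ B| / |A| ≥ 4/5: fails.
(b) |A ∩ B| ≤ |A ∖ B|: holds.
(c) |A ∩ B| / |A| < 3/4: holds.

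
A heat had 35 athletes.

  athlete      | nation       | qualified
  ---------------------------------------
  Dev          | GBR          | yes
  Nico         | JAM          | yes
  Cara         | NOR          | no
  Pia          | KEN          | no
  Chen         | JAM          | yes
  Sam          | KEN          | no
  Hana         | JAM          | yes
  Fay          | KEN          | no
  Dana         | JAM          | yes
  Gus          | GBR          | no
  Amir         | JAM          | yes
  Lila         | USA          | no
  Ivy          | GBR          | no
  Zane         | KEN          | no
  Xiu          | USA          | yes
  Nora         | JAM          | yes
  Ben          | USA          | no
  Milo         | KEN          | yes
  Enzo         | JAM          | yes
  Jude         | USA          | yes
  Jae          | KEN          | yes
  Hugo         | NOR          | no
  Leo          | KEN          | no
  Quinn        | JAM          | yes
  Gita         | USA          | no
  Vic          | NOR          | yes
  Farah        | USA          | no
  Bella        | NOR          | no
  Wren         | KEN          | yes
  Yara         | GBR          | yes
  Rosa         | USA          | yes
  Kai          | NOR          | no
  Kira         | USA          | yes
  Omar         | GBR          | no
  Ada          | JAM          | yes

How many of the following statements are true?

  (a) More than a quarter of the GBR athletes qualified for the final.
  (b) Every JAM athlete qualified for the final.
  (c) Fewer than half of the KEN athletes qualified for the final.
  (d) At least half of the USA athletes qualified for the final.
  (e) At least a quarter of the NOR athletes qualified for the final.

(a) GBR: |A| = 5, |A ∩ B| = 2; needs |A ∩ B| / |A| > 1/4 — true.
(b) JAM: |A| = 9, |A ∩ B| = 9; needs A ⊆ B, i.e. every element of A is in B (|A ∖ B| = 0) — true.
(c) KEN: |A| = 8, |A ∩ B| = 3; needs |A ∩ B| < |A ∖ B| — true.
(d) USA: |A| = 8, |A ∩ B| = 4; needs |A ∩ B| ≥ |A ∖ B| — true.
(e) NOR: |A| = 5, |A ∩ B| = 1; needs |A ∩ B| / |A| ≥ 1/4 — false.

4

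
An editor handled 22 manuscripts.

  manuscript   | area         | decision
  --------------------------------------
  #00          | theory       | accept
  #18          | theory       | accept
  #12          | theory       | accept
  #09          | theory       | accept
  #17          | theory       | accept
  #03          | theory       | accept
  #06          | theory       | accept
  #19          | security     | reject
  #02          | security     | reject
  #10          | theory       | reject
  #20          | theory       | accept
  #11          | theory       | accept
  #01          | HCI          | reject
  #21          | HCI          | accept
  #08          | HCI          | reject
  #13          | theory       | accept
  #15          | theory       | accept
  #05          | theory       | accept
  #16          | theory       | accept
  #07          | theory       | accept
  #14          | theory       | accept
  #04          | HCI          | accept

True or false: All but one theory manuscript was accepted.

True

The determiner here denotes the relation: |A ∖ B| = 1.
|A| = 16, |A ∩ B| = 15, |A ∖ B| = 1.
|A ∖ B| = 1, so the statement is true.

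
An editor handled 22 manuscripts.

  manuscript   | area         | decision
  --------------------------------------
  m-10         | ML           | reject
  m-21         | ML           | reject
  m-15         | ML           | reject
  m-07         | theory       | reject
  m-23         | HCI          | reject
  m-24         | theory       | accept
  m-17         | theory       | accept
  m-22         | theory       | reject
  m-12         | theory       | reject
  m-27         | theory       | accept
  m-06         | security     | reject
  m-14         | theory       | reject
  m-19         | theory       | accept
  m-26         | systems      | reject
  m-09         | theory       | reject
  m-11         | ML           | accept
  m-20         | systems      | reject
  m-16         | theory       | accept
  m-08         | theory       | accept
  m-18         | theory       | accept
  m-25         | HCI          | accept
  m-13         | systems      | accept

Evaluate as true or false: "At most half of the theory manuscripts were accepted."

Truth condition: |A ∩ B| ≤ |A ∖ B|.
A (the restrictor) = {m-07, m-24, m-17, m-22, m-12, m-27, m-14, m-19, m-09, m-16, m-08, m-18}, |A| = 12.
A ∩ B = {m-24, m-17, m-27, m-19, m-16, m-08, m-18}, so |A ∩ B| = 7.
A ∖ B = {m-07, m-22, m-12, m-14, m-09}, so |A ∖ B| = 5.
7 > 5, so the statement is false.

False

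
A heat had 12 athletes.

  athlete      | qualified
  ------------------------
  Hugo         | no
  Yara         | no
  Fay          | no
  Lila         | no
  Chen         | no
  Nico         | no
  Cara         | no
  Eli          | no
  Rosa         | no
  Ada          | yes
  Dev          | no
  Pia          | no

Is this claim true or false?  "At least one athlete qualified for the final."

Truth condition: A ∩ B ≠ ∅ (|A ∩ B| ≥ 1).
A (the restrictor) = {Hugo, Yara, Fay, Lila, Chen, Nico, Cara, Eli, Rosa, Ada, Dev, Pia}, |A| = 12.
A ∩ B = {Ada}, so |A ∩ B| = 1.
So the statement is true.

True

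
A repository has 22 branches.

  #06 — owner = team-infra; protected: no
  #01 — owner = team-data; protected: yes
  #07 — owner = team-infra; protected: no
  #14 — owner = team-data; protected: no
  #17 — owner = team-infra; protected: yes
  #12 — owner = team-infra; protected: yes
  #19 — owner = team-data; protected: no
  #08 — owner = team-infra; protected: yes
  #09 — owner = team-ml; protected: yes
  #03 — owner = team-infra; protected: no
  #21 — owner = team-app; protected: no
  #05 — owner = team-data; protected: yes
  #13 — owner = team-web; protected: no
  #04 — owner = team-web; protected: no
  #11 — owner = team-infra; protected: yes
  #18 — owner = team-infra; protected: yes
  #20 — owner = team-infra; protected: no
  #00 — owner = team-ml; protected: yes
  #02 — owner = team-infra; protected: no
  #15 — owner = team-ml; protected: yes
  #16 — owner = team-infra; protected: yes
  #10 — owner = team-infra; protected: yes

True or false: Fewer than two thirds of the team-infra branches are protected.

Truth condition: |A ∩ B| / |A| < 2/3.
A (the restrictor) = {#06, #07, #17, #12, #08, #03, #11, #18, #20, #02, #16, #10}, |A| = 12.
A ∩ B = {#17, #12, #08, #11, #18, #16, #10}, so |A ∩ B| = 7.
A ∖ B = {#06, #07, #03, #20, #02}, so |A ∖ B| = 5.
|A ∩ B|/|A| = 7/12, so the statement is true.

True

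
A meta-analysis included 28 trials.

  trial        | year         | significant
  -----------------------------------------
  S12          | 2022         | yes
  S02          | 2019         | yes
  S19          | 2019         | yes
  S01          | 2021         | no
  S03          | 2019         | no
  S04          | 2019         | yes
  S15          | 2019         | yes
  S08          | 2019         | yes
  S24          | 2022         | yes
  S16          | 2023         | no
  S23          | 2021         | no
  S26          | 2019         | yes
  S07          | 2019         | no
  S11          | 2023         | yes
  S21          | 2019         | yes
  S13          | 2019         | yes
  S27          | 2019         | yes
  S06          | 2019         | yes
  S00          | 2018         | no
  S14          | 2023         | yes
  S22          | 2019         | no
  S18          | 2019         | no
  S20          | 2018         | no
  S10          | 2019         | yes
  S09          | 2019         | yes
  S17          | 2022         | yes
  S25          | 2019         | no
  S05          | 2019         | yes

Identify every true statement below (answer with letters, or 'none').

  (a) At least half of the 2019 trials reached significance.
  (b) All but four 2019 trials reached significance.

|A| = 18, |A ∩ B| = 13, |A ∖ B| = 5.
(a) |A ∩ B| ≥ |A ∖ B|: holds.
(b) |A ∖ B| = 4: fails.

(a)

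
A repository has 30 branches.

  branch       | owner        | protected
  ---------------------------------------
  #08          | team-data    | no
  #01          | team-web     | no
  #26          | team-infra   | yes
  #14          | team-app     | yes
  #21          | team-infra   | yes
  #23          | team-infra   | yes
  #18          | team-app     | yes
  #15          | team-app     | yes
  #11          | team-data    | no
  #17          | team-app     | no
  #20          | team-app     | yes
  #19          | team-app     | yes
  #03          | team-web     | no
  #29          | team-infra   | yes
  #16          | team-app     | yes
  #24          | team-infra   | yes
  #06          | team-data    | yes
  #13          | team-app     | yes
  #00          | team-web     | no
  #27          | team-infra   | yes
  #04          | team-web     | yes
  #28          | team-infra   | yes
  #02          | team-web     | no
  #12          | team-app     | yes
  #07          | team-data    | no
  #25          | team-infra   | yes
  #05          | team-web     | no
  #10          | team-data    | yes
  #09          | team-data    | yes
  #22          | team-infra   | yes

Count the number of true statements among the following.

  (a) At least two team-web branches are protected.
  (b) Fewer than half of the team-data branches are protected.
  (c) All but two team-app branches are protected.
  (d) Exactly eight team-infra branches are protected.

0

(a) team-web: |A| = 6, |A ∩ B| = 1; needs |A ∩ B| ≥ 2 — false.
(b) team-data: |A| = 6, |A ∩ B| = 3; needs |A ∩ B| < |A ∖ B| — false.
(c) team-app: |A| = 9, |A ∩ B| = 8; needs |A ∖ B| = 2 — false.
(d) team-infra: |A| = 9, |A ∩ B| = 9; needs |A ∩ B| = 8 — false.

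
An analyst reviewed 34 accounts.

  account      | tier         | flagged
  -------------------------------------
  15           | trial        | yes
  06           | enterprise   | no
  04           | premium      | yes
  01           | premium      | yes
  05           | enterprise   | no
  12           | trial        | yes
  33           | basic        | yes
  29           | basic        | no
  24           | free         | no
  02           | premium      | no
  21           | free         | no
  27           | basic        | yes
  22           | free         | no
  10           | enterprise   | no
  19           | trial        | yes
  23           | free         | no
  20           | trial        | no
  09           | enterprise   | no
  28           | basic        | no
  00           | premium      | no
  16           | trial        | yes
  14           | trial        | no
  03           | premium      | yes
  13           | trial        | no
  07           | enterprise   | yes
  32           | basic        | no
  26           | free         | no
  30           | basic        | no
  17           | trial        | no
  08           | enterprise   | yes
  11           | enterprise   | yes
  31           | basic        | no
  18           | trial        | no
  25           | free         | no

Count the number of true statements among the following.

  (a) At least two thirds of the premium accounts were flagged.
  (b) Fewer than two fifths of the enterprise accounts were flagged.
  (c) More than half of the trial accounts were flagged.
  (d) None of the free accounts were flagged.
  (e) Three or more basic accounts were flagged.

1

(a) premium: |A| = 5, |A ∩ B| = 3; needs |A ∩ B| / |A| ≥ 2/3 — false.
(b) enterprise: |A| = 7, |A ∩ B| = 3; needs |A ∩ B| / |A| < 2/5 — false.
(c) trial: |A| = 9, |A ∩ B| = 4; needs |A ∩ B| > |A ∖ B| — false.
(d) free: |A| = 6, |A ∩ B| = 0; needs A ∩ B = ∅ (|A ∩ B| = 0) — true.
(e) basic: |A| = 7, |A ∩ B| = 2; needs |A ∩ B| ≥ 3 — false.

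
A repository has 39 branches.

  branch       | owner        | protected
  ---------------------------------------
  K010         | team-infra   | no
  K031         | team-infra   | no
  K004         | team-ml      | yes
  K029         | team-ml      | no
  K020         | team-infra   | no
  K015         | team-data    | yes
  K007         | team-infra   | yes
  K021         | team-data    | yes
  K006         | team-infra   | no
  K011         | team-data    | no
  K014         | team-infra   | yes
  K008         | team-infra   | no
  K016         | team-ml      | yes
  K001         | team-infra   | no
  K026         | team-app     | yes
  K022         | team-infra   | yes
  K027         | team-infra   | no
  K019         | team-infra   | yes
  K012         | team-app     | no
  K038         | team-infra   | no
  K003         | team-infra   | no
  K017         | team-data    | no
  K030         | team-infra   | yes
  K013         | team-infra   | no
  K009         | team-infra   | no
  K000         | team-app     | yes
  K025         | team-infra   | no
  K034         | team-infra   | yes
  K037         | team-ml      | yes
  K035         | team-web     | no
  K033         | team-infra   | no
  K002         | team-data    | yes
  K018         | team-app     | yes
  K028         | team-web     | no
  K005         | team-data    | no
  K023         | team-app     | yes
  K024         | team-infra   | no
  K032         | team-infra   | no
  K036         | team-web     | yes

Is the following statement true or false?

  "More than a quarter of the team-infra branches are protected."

True

Truth condition: |A ∩ B| / |A| > 1/4.
|A| = 21, |A ∩ B| = 6, |A ∖ B| = 15.
|A ∩ B|/|A| = 6/21, so the statement is true.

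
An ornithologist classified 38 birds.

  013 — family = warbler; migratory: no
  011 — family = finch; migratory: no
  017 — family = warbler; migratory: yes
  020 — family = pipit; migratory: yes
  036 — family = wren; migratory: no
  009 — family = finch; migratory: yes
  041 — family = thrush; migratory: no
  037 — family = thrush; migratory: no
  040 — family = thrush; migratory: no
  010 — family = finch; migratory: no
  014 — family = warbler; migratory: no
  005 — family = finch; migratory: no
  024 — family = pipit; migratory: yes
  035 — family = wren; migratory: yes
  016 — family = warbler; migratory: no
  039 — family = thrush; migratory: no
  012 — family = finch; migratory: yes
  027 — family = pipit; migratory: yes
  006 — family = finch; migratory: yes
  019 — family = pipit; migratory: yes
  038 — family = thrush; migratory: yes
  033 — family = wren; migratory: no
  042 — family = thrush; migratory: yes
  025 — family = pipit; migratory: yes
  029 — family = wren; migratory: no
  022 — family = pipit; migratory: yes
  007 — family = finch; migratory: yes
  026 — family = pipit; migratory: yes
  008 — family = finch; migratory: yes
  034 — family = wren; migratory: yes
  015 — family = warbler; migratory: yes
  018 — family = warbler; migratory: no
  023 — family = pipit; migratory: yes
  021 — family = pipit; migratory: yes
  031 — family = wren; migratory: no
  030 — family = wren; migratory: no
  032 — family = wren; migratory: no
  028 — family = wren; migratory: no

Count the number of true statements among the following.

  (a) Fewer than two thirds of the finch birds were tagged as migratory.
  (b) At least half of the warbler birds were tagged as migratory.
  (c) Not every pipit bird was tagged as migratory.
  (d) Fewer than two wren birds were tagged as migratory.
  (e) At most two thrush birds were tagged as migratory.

2

(a) finch: |A| = 8, |A ∩ B| = 5; needs |A ∩ B| / |A| < 2/3 — true.
(b) warbler: |A| = 6, |A ∩ B| = 2; needs |A ∩ B| ≥ |A ∖ B| — false.
(c) pipit: |A| = 9, |A ∩ B| = 9; needs A ⊄ B (|A ∖ B| ≥ 1) — false.
(d) wren: |A| = 9, |A ∩ B| = 2; needs |A ∩ B| < 2 — false.
(e) thrush: |A| = 6, |A ∩ B| = 2; needs |A ∩ B| ≤ 2 — true.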